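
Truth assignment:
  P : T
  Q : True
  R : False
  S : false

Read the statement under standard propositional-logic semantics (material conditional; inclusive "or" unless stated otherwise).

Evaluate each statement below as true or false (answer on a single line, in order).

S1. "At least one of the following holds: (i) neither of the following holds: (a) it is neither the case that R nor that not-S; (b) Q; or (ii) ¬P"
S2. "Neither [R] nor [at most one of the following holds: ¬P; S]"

S1: In symbols: ((R ↓ ¬S) ↓ Q) ∨ ¬P

¬S = ¬F = T
R ↓ ¬S = F ↓ T = F
(R ↓ ¬S) ↓ Q = F ↓ T = F
¬P = ¬T = F
((R ↓ ¬S) ↓ Q) ∨ ¬P = F ∨ F = F
Hence S1 is false.

S2: This is R ↓ (¬P ↑ S).

¬P = ¬T = F
¬P ↑ S = F ↑ F = T
R ↓ (¬P ↑ S) = F ↓ T = F
Thus S2 is false.

S1 False / S2 False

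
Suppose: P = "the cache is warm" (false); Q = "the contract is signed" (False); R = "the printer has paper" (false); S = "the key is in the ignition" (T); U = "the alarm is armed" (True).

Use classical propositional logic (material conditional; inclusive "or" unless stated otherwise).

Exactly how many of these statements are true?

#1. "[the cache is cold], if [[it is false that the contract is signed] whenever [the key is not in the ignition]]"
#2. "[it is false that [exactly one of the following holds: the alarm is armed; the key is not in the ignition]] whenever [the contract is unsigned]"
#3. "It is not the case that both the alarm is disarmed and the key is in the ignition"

2

#1: This is (~S -> ~Q) -> ~P.

~S = ~T = F
~Q = ~F = T
~S -> ~Q = F -> T = T
~P = ~F = T
(~S -> ~Q) -> ~P = T -> T = T
Hence #1 is true.

#2: Parsed as ~Q -> ~(U xor ~S)

~Q = ~F = T
~S = ~T = F
U xor ~S = T xor F = T
~(U xor ~S) = ~T = F
~Q -> ~(U xor ~S) = T -> F = F
Thus #2 is false.

#3: This is ~U nand S.

~U = ~T = F
~U nand S = F nand T = T
Thus #3 is true.

True statements: 2 (#1, #3).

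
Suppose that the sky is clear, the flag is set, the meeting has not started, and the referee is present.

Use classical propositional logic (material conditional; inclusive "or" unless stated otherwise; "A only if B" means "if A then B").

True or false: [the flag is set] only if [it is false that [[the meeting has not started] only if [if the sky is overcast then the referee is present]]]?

False

Let H = "the flag is set" (T), P = "the meeting has started" (F), Q = "the sky is overcast" (F), S = "the referee is present" (T).
This is H → ¬(¬P → (Q → S)).

¬P = ¬F = T
Q → S = F → T = T
¬P → (Q → S) = T → T = T
¬(¬P → (Q → S)) = ¬T = F
H → ¬(¬P → (Q → S)) = T → F = F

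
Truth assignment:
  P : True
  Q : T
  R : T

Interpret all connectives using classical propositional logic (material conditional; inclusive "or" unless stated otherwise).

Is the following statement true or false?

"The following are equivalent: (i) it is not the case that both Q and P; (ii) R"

This is (Q nand P) <-> R.

Q nand P = T nand T = F
(Q nand P) <-> R = F <-> T = F

false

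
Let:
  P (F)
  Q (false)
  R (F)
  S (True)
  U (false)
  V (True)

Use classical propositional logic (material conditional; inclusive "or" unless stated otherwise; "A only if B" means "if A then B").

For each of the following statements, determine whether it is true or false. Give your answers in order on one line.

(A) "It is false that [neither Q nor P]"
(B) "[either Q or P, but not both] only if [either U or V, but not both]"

(A) False / (B) True

(A): Formalization: ¬(Q ↓ P)

Q ↓ P = F ↓ F = T
¬(Q ↓ P) = ¬T = F
Hence (A) is false.

(B): Formalization: (Q ⊕ P) → (U ⊕ V)

Q ⊕ P = F ⊕ F = F
U ⊕ V = F ⊕ T = T
(Q ⊕ P) → (U ⊕ V) = F → T = T
Thus (B) is true.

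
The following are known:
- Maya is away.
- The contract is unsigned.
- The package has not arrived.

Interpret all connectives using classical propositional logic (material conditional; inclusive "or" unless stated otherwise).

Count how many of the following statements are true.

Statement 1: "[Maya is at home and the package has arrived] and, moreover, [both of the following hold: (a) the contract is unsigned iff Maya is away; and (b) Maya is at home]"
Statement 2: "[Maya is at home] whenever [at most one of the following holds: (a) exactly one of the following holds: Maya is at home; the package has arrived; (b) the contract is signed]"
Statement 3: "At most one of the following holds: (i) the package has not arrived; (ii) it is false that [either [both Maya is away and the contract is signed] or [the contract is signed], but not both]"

0

Let P = "Maya is at home" (F), R = "the package has arrived" (F), Q = "the contract is signed" (F).

Statement 1: In symbols: (P ∧ R) ∧ ((¬Q ↔ ¬P) ∧ P)

P ∧ R = F ∧ F = F
¬Q = ¬F = T
¬P = ¬F = T
¬Q ↔ ¬P = T ↔ T = T
(¬Q ↔ ¬P) ∧ P = T ∧ F = F
(P ∧ R) ∧ ((¬Q ↔ ¬P) ∧ P) = F ∧ F = F
Hence Statement 1 is false.

Statement 2: In symbols: ((P ⊕ R) ↑ Q) → P

P ⊕ R = F ⊕ F = F
(P ⊕ R) ↑ Q = F ↑ F = T
((P ⊕ R) ↑ Q) → P = T → F = F
Hence Statement 2 is false.

Statement 3: Formalization: ¬R ↑ ¬((¬P ∧ Q) ⊕ Q)

¬R = ¬F = T
¬P = ¬F = T
¬P ∧ Q = T ∧ F = F
(¬P ∧ Q) ⊕ Q = F ⊕ F = F
¬((¬P ∧ Q) ⊕ Q) = ¬F = T
¬R ↑ ¬((¬P ∧ Q) ⊕ Q) = T ↑ T = F
Thus Statement 3 is false.

True statements: 0 (none).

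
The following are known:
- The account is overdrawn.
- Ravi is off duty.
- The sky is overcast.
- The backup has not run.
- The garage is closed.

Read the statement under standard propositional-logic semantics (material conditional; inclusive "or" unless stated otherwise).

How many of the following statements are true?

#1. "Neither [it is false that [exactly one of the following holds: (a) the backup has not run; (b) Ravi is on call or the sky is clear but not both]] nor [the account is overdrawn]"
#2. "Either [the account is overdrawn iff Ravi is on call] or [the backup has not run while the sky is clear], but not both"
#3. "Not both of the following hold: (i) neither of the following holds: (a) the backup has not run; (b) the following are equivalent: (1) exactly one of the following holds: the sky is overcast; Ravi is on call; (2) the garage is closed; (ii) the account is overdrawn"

Let S = "the backup has run" (False), Q = "Ravi is on call" (False), R = "the sky is overcast" (True), P = "the account is overdrawn" (True), U = "the garage is closed" (True).

#1: Formalization: not (not S xor (Q xor not R)) nor P

not S = not False = True
not R = not True = False
Q xor not R = False xor False = False
not S xor (Q xor not R) = True xor False = True
not (not S xor (Q xor not R)) = not True = False
not (not S xor (Q xor not R)) nor P = False nor True = False
Thus #1 is false.

#2: Parsed as (P iff Q) xor (not S and not R)

P iff Q = True iff False = False
not S = not False = True
not R = not True = False
not S and not R = True and False = False
(P iff Q) xor (not S and not R) = False xor False = False
Hence #2 is false.

#3: This is (not S nor ((R xor Q) iff U)) nand P.

not S = not False = True
R xor Q = True xor False = True
(R xor Q) iff U = True iff True = True
not S nor ((R xor Q) iff U) = True nor True = False
(not S nor ((R xor Q) iff U)) nand P = False nand True = True
Thus #3 is true.

True statements: 1 (#3).

1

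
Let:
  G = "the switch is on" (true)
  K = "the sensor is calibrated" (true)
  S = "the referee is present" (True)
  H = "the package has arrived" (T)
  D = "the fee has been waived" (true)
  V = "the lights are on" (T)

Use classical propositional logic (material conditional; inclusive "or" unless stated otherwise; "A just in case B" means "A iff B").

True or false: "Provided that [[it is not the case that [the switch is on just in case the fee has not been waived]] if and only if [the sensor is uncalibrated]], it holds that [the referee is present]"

In symbols: (¬(G ↔ ¬D) ↔ ¬K) → S

¬D = ¬T = F
G ↔ ¬D = T ↔ F = F
¬(G ↔ ¬D) = ¬F = T
¬K = ¬T = F
¬(G ↔ ¬D) ↔ ¬K = T ↔ F = F
(¬(G ↔ ¬D) ↔ ¬K) → S = F → T = T

true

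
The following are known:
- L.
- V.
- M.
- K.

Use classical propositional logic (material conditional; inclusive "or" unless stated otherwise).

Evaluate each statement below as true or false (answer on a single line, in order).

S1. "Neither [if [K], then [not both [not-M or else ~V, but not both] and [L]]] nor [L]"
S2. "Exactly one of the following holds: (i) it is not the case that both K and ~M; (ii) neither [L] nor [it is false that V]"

S1: Formalization: (K -> ((not M xor not V) nand L)) nor L

not M = not True = False
not V = not True = False
not M xor not V = False xor False = False
(not M xor not V) nand L = False nand True = True
K -> ((not M xor not V) nand L) = True -> True = True
(K -> ((not M xor not V) nand L)) nor L = True nor True = False
Hence S1 is false.

S2: Parsed as (K nand not M) xor (L nor not V)

not M = not True = False
K nand not M = True nand False = True
not V = not True = False
L nor not V = True nor False = False
(K nand not M) xor (L nor not V) = True xor False = True
Thus S2 is true.

S1 false; S2 true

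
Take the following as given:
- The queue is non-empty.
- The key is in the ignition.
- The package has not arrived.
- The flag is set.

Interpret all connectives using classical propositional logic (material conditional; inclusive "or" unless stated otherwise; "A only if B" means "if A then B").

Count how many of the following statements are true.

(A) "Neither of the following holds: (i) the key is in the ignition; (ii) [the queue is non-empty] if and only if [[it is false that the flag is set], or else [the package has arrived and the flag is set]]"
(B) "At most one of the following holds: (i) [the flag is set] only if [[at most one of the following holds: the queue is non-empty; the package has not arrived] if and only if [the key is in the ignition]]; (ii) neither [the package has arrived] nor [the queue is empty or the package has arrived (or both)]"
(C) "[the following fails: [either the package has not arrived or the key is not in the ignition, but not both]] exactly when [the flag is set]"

Let P = "the key is in the ignition" (T), M = "the queue is empty" (F), K = "the flag is set" (T), L = "the package has arrived" (F).

(A): Parsed as P ↓ (¬M ↔ (¬K ∨ (L ∧ K)))

¬M = ¬F = T
¬K = ¬T = F
L ∧ K = F ∧ T = F
¬K ∨ (L ∧ K) = F ∨ F = F
¬M ↔ (¬K ∨ (L ∧ K)) = T ↔ F = F
P ↓ (¬M ↔ (¬K ∨ (L ∧ K))) = T ↓ F = F
So (A) is false.

(B): Formalization: (K → ((¬M ↑ ¬L) ↔ P)) ↑ (L ↓ (M ∨ L))

¬M = ¬F = T
¬L = ¬F = T
¬M ↑ ¬L = T ↑ T = F
(¬M ↑ ¬L) ↔ P = F ↔ T = F
K → ((¬M ↑ ¬L) ↔ P) = T → F = F
M ∨ L = F ∨ F = F
L ↓ (M ∨ L) = F ↓ F = T
(K → ((¬M ↑ ¬L) ↔ P)) ↑ (L ↓ (M ∨ L)) = F ↑ T = T
So (B) is true.

(C): Formalization: ¬(¬L ⊕ ¬P) ↔ K

¬L = ¬F = T
¬P = ¬T = F
¬L ⊕ ¬P = T ⊕ F = T
¬(¬L ⊕ ¬P) = ¬T = F
¬(¬L ⊕ ¬P) ↔ K = F ↔ T = F
Hence (C) is false.

True statements: 1.

1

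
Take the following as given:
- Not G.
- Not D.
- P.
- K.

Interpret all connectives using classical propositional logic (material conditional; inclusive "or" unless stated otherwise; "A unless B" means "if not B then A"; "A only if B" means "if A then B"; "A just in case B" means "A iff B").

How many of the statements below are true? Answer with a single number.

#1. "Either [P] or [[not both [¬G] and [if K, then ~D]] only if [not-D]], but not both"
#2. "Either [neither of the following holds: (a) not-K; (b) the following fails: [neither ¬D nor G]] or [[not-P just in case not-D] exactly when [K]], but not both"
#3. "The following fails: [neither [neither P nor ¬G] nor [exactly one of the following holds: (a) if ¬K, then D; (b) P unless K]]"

0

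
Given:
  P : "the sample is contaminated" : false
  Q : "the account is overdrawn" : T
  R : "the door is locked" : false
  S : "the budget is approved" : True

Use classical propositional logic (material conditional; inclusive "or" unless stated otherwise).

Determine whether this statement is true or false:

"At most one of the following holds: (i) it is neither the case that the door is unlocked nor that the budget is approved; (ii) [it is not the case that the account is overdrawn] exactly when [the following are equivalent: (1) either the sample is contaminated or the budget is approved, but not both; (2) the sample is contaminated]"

In symbols: (~R nor S) nand (~Q <-> ((P xor S) <-> P))

~R = ~F = T
~R nor S = T nor T = F
~Q = ~T = F
P xor S = F xor T = T
(P xor S) <-> P = T <-> F = F
~Q <-> ((P xor S) <-> P) = F <-> F = T
(~R nor S) nand (~Q <-> ((P xor S) <-> P)) = F nand T = T

True.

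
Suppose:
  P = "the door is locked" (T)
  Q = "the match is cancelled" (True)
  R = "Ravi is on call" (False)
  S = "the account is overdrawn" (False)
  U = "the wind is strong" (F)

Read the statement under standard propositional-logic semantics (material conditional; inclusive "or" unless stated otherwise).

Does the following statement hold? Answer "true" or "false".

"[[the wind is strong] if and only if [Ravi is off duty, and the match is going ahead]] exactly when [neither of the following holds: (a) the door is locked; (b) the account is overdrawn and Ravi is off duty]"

Formalization: (U ↔ (¬R ∧ ¬Q)) ↔ (P ↓ (S ∧ ¬R))

¬R = ¬F = T
¬Q = ¬T = F
¬R ∧ ¬Q = T ∧ F = F
U ↔ (¬R ∧ ¬Q) = F ↔ F = T
¬R = ¬F = T
S ∧ ¬R = F ∧ T = F
P ↓ (S ∧ ¬R) = T ↓ F = F
(U ↔ (¬R ∧ ¬Q)) ↔ (P ↓ (S ∧ ¬R)) = T ↔ F = F

False.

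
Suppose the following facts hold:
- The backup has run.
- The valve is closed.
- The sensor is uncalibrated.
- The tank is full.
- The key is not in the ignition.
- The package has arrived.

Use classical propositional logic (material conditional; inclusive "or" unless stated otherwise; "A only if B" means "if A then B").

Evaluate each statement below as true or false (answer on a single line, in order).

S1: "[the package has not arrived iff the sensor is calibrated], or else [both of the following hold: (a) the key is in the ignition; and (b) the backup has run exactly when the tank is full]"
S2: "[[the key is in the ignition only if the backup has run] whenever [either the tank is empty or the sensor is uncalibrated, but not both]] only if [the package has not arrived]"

S1 True; S2 False

Let V = "the package has arrived" (True), R = "the sensor is calibrated" (False), U = "the key is in the ignition" (False), P = "the backup has run" (True), S = "the tank is full" (True).

S1: Parsed as (not V iff R) or (U and (P iff S))

not V = not True = False
not V iff R = False iff False = True
P iff S = True iff True = True
U and (P iff S) = False and True = False
(not V iff R) or (U and (P iff S)) = True or False = True
Thus S1 is true.

S2: In symbols: ((not S xor not R) -> (U -> P)) -> not V

not S = not True = False
not R = not False = True
not S xor not R = False xor True = True
U -> P = False -> True = True
(not S xor not R) -> (U -> P) = True -> True = True
not V = not True = False
((not S xor not R) -> (U -> P)) -> not V = True -> False = False
Thus S2 is false.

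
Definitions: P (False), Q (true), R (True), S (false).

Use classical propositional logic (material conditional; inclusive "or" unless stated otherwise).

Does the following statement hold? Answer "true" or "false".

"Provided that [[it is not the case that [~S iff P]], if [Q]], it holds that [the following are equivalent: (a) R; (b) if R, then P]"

The statement is false.

Values: Q=T, S=F, P=F, R=T.
In symbols: (Q -> ~(~S <-> P)) -> (R <-> (R -> P))

~S = ~F = T
~S <-> P = T <-> F = F
~(~S <-> P) = ~F = T
Q -> ~(~S <-> P) = T -> T = T
R -> P = T -> F = F
R <-> (R -> P) = T <-> F = F
(Q -> ~(~S <-> P)) -> (R <-> (R -> P)) = T -> F = F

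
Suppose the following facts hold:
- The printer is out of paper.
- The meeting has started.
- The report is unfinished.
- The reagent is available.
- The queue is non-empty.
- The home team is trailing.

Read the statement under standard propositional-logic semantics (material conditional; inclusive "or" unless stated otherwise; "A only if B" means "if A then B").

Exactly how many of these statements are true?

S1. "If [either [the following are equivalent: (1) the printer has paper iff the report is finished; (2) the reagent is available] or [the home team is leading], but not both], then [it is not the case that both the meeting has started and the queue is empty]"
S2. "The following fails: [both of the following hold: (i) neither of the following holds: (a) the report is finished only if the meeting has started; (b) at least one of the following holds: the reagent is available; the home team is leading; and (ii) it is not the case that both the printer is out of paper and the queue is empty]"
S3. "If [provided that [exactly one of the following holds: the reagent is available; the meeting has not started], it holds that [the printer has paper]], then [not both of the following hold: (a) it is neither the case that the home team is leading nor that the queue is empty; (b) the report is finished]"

3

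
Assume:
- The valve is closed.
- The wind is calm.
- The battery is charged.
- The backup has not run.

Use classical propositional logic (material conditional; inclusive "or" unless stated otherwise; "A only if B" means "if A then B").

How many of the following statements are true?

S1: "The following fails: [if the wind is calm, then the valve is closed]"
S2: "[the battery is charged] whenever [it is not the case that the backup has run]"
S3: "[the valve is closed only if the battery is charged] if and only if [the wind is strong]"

Let R = "the wind is strong" (F), L = "the valve is open" (F), K = "the backup has run" (F), P = "the battery is charged" (T).

S1: Parsed as ¬(¬R → ¬L)

¬R = ¬F = T
¬L = ¬F = T
¬R → ¬L = T → T = T
¬(¬R → ¬L) = ¬T = F
Thus S1 is false.

S2: This is ¬K → P.

¬K = ¬F = T
¬K → P = T → T = T
So S2 is true.

S3: Formalization: (¬L → P) ↔ R

¬L = ¬F = T
¬L → P = T → T = T
(¬L → P) ↔ R = T ↔ F = F
Thus S3 is false.

Count: 1.

1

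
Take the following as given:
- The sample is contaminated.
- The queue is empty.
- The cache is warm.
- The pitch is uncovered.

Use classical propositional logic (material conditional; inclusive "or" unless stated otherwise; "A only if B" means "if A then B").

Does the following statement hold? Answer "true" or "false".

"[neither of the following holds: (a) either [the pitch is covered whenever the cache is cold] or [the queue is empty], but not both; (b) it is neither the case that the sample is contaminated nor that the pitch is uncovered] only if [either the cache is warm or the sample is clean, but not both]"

Let P = "the cache is warm" (True), W = "the pitch is covered" (False), G = "the queue is empty" (True), N = "the sample is contaminated" (True).
Parsed as (((not P -> W) xor G) nor (N nor not W)) -> (P xor not N)

not P = not True = False
not P -> W = False -> False = True
(not P -> W) xor G = True xor True = False
not W = not False = True
N nor not W = True nor True = False
((not P -> W) xor G) nor (N nor not W) = False nor False = True
not N = not True = False
P xor not N = True xor False = True
(((not P -> W) xor G) nor (N nor not W)) -> (P xor not N) = True -> True = True

The statement is true.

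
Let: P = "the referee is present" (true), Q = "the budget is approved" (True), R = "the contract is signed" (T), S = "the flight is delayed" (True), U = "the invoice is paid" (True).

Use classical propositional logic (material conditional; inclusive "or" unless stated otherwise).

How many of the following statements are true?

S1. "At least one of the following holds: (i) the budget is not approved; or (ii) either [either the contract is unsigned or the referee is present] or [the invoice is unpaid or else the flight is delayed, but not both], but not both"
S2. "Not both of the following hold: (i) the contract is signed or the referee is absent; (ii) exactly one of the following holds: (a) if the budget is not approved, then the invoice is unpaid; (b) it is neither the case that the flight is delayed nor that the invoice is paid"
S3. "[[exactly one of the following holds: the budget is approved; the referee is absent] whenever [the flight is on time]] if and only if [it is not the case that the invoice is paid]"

0

S1: In symbols: ¬Q ∨ ((¬R ∨ P) ⊕ (¬U ⊕ S))

¬Q = ¬T = F
¬R = ¬T = F
¬R ∨ P = F ∨ T = T
¬U = ¬T = F
¬U ⊕ S = F ⊕ T = T
(¬R ∨ P) ⊕ (¬U ⊕ S) = T ⊕ T = F
¬Q ∨ ((¬R ∨ P) ⊕ (¬U ⊕ S)) = F ∨ F = F
Hence S1 is false.

S2: In symbols: (R ∨ ¬P) ↑ ((¬Q → ¬U) ⊕ (S ↓ U))

¬P = ¬T = F
R ∨ ¬P = T ∨ F = T
¬Q = ¬T = F
¬U = ¬T = F
¬Q → ¬U = F → F = T
S ↓ U = T ↓ T = F
(¬Q → ¬U) ⊕ (S ↓ U) = T ⊕ F = T
(R ∨ ¬P) ↑ ((¬Q → ¬U) ⊕ (S ↓ U)) = T ↑ T = F
So S2 is false.

S3: In symbols: (¬S → (Q ⊕ ¬P)) ↔ ¬U

¬S = ¬T = F
¬P = ¬T = F
Q ⊕ ¬P = T ⊕ F = T
¬S → (Q ⊕ ¬P) = F → T = T
¬U = ¬T = F
(¬S → (Q ⊕ ¬P)) ↔ ¬U = T ↔ F = F
So S3 is false.

True statements: 0 (none).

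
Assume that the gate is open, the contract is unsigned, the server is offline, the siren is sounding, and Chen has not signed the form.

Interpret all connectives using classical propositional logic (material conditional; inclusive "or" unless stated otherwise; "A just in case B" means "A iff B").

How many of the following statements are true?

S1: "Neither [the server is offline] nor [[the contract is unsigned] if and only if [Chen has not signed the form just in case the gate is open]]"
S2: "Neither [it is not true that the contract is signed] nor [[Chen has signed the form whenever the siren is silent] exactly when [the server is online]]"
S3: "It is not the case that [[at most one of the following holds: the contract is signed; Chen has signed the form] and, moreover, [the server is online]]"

1

Let R = "the server is online" (F), Q = "the contract is signed" (F), U = "Chen has signed the form" (F), P = "the gate is open" (T), S = "the siren is sounding" (T).

S1: Parsed as ~R nor (~Q <-> (~U <-> P))

~R = ~F = T
~Q = ~F = T
~U = ~F = T
~U <-> P = T <-> T = T
~Q <-> (~U <-> P) = T <-> T = T
~R nor (~Q <-> (~U <-> P)) = T nor T = F
So S1 is false.

S2: In symbols: ~Q nor ((~S -> U) <-> R)

~Q = ~F = T
~S = ~T = F
~S -> U = F -> F = T
(~S -> U) <-> R = T <-> F = F
~Q nor ((~S -> U) <-> R) = T nor F = F
So S2 is false.

S3: In symbols: ~((Q nand U) & R)

Q nand U = F nand F = T
(Q nand U) & R = T & F = F
~((Q nand U) & R) = ~F = T
So S3 is true.

1 of the 3 statements is true (S3).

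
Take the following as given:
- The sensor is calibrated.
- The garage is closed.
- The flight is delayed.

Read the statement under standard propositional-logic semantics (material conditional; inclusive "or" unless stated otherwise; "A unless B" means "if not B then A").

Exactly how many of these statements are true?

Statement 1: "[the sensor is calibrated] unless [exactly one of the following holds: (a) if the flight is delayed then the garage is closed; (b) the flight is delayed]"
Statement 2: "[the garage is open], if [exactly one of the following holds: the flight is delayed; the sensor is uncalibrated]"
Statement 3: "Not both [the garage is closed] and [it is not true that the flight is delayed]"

Let P = "the sensor is calibrated" (T), R = "the flight is delayed" (T), Q = "the garage is closed" (T).

Statement 1: In symbols: P ∨ ((R → Q) ⊕ R)

R → Q = T → T = T
(R → Q) ⊕ R = T ⊕ T = F
P ∨ ((R → Q) ⊕ R) = T ∨ F = T
So Statement 1 is true.

Statement 2: This is (R ⊕ ¬P) → ¬Q.

¬P = ¬T = F
R ⊕ ¬P = T ⊕ F = T
¬Q = ¬T = F
(R ⊕ ¬P) → ¬Q = T → F = F
So Statement 2 is false.

Statement 3: Parsed as Q ↑ ¬R

¬R = ¬T = F
Q ↑ ¬R = T ↑ F = T
So Statement 3 is true.

2 of the 3 statements are true (Statement 1, Statement 3).

2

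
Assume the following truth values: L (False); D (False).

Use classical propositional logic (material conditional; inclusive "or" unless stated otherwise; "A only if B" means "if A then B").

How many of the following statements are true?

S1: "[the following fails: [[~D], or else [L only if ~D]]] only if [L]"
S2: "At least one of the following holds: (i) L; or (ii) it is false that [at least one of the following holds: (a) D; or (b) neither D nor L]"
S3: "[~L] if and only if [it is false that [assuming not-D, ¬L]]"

1

S1: Parsed as ~(~D | (L -> ~D)) -> L

~D = ~F = T
~D = ~F = T
L -> ~D = F -> T = T
~D | (L -> ~D) = T | T = T
~(~D | (L -> ~D)) = ~T = F
~(~D | (L -> ~D)) -> L = F -> F = T
So S1 is true.

S2: This is L | ~(D | (D nor L)).

D nor L = F nor F = T
D | (D nor L) = F | T = T
~(D | (D nor L)) = ~T = F
L | ~(D | (D nor L)) = F | F = F
So S2 is false.

S3: This is ~L <-> ~(~D -> ~L).

~L = ~F = T
~D = ~F = T
~L = ~F = T
~D -> ~L = T -> T = T
~(~D -> ~L) = ~T = F
~L <-> ~(~D -> ~L) = T <-> F = F
Thus S3 is false.

True statements: 1 (S1).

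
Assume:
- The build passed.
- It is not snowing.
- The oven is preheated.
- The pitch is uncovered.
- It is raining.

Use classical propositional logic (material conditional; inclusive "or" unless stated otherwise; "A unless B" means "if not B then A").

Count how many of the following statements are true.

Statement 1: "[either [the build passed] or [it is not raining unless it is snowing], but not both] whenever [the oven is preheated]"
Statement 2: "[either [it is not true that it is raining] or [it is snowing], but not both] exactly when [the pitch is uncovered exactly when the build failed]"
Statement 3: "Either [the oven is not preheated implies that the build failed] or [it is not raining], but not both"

3

Let Q = "the oven is preheated" (T), R = "the build passed" (T), S = "it is raining" (T), D = "it is snowing" (F), W = "the pitch is covered" (F).

Statement 1: Formalization: Q -> (R xor (~S | D))

~S = ~T = F
~S | D = F | F = F
R xor (~S | D) = T xor F = T
Q -> (R xor (~S | D)) = T -> T = T
Hence Statement 1 is true.

Statement 2: In symbols: (~S xor D) <-> (~W <-> ~R)

~S = ~T = F
~S xor D = F xor F = F
~W = ~F = T
~R = ~T = F
~W <-> ~R = T <-> F = F
(~S xor D) <-> (~W <-> ~R) = F <-> F = T
Hence Statement 2 is true.

Statement 3: Formalization: (~Q -> ~R) xor ~S

~Q = ~T = F
~R = ~T = F
~Q -> ~R = F -> F = T
~S = ~T = F
(~Q -> ~R) xor ~S = T xor F = T
So Statement 3 is true.

Count: 3.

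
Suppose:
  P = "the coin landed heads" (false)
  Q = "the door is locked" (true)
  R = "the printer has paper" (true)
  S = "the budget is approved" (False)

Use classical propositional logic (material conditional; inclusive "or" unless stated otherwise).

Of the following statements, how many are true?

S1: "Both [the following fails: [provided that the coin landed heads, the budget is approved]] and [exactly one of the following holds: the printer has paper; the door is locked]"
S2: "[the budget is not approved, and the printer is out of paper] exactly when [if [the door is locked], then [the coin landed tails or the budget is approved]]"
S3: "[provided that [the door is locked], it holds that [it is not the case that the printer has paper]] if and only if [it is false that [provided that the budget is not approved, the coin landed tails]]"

1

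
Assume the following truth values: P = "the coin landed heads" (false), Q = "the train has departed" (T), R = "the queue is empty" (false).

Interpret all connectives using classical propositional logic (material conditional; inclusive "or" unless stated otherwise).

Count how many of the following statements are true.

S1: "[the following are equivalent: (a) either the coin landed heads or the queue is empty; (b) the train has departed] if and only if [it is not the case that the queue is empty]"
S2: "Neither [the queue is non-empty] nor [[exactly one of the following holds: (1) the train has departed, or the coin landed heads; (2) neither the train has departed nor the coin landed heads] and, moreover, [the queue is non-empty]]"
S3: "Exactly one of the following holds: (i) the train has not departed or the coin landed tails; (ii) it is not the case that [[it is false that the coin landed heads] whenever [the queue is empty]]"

1

S1: In symbols: ((P | R) <-> Q) <-> ~R

P | R = F | F = F
(P | R) <-> Q = F <-> T = F
~R = ~F = T
((P | R) <-> Q) <-> ~R = F <-> T = F
Hence S1 is false.

S2: This is ~R nor (((Q | P) xor (Q nor P)) & ~R).

~R = ~F = T
Q | P = T | F = T
Q nor P = T nor F = F
(Q | P) xor (Q nor P) = T xor F = T
~R = ~F = T
((Q | P) xor (Q nor P)) & ~R = T & T = T
~R nor (((Q | P) xor (Q nor P)) & ~R) = T nor T = F
So S2 is false.

S3: In symbols: (~Q | ~P) xor ~(R -> ~P)

~Q = ~T = F
~P = ~F = T
~Q | ~P = F | T = T
~P = ~F = T
R -> ~P = F -> T = T
~(R -> ~P) = ~T = F
(~Q | ~P) xor ~(R -> ~P) = T xor F = T
Hence S3 is true.

True statements: 1 (S3).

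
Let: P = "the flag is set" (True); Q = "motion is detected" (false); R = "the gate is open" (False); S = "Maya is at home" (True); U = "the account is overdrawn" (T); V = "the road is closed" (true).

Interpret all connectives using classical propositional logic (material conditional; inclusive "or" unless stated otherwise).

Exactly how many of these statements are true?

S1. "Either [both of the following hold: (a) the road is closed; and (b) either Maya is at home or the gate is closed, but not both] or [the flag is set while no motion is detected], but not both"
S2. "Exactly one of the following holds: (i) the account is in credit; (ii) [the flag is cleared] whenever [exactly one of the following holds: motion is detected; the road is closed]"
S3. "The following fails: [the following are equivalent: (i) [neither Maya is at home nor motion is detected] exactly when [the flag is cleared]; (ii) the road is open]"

S1: In symbols: (V & (S xor ~R)) xor (P & ~Q)

~R = ~F = T
S xor ~R = T xor T = F
V & (S xor ~R) = T & F = F
~Q = ~F = T
P & ~Q = T & T = T
(V & (S xor ~R)) xor (P & ~Q) = F xor T = T
Thus S1 is true.

S2: Parsed as ~U xor ((Q xor V) -> ~P)

~U = ~T = F
Q xor V = F xor T = T
~P = ~T = F
(Q xor V) -> ~P = T -> F = F
~U xor ((Q xor V) -> ~P) = F xor F = F
So S2 is false.

S3: Parsed as ~(((S nor Q) <-> ~P) <-> ~V)

S nor Q = T nor F = F
~P = ~T = F
(S nor Q) <-> ~P = F <-> F = T
~V = ~T = F
((S nor Q) <-> ~P) <-> ~V = T <-> F = F
~(((S nor Q) <-> ~P) <-> ~V) = ~F = T
Thus S3 is true.

Count: 2.

2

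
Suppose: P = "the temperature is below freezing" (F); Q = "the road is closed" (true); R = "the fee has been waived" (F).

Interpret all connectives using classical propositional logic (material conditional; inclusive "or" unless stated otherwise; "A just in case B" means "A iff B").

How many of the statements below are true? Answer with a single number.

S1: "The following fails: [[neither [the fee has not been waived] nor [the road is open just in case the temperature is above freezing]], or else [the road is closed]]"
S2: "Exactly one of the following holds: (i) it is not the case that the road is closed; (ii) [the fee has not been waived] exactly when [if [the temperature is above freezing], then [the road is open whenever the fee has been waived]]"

1

S1: In symbols: ¬((¬R ↓ (¬Q ↔ ¬P)) ∨ Q)

¬R = ¬F = T
¬Q = ¬T = F
¬P = ¬F = T
¬Q ↔ ¬P = F ↔ T = F
¬R ↓ (¬Q ↔ ¬P) = T ↓ F = F
(¬R ↓ (¬Q ↔ ¬P)) ∨ Q = F ∨ T = T
¬((¬R ↓ (¬Q ↔ ¬P)) ∨ Q) = ¬T = F
Hence S1 is false.

S2: In symbols: ¬Q ⊕ (¬R ↔ (¬P → (R → ¬Q)))

¬Q = ¬T = F
¬R = ¬F = T
¬P = ¬F = T
¬Q = ¬T = F
R → ¬Q = F → F = T
¬P → (R → ¬Q) = T → T = T
¬R ↔ (¬P → (R → ¬Q)) = T ↔ T = T
¬Q ⊕ (¬R ↔ (¬P → (R → ¬Q))) = F ⊕ T = T
So S2 is true.

Count: 1.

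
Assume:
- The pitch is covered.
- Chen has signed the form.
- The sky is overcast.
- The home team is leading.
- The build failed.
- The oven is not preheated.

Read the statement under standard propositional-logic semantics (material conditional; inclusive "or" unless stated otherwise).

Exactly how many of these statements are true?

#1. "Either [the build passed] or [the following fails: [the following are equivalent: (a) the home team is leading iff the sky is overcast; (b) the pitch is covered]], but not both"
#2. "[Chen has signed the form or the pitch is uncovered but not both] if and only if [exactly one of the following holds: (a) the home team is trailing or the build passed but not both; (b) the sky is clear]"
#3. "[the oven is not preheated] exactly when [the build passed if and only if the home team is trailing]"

Let G = "the build passed" (F), D = "the home team is leading" (T), U = "the sky is overcast" (T), M = "the pitch is covered" (T), P = "Chen has signed the form" (T), K = "the oven is preheated" (F).

#1: In symbols: G xor ~((D <-> U) <-> M)

D <-> U = T <-> T = T
(D <-> U) <-> M = T <-> T = T
~((D <-> U) <-> M) = ~T = F
G xor ~((D <-> U) <-> M) = F xor F = F
Hence #1 is false.

#2: In symbols: (P xor ~M) <-> ((~D xor G) xor ~U)

~M = ~T = F
P xor ~M = T xor F = T
~D = ~T = F
~D xor G = F xor F = F
~U = ~T = F
(~D xor G) xor ~U = F xor F = F
(P xor ~M) <-> ((~D xor G) xor ~U) = T <-> F = F
Thus #2 is false.

#3: In symbols: ~K <-> (G <-> ~D)

~K = ~F = T
~D = ~T = F
G <-> ~D = F <-> F = T
~K <-> (G <-> ~D) = T <-> T = T
Hence #3 is true.

True statements: 1.

1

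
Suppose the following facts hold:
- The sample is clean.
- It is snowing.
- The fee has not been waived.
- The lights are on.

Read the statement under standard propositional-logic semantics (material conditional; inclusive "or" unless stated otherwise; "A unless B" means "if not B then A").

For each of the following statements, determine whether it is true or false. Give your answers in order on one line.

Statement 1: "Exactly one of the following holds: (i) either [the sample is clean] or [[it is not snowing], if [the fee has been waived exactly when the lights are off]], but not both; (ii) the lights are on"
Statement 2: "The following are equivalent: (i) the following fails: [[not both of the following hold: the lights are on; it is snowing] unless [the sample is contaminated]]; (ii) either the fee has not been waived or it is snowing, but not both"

Statement 1 False; Statement 2 False

Let L = "the sample is contaminated" (F), Q = "the fee has been waived" (F), H = "the lights are on" (T), K = "it is snowing" (T).

Statement 1: This is (~L xor ((Q <-> ~H) -> ~K)) xor H.

~L = ~F = T
~H = ~T = F
Q <-> ~H = F <-> F = T
~K = ~T = F
(Q <-> ~H) -> ~K = T -> F = F
~L xor ((Q <-> ~H) -> ~K) = T xor F = T
(~L xor ((Q <-> ~H) -> ~K)) xor H = T xor T = F
Hence Statement 1 is false.

Statement 2: This is ~((H nand K) | L) <-> (~Q xor K).

H nand K = T nand T = F
(H nand K) | L = F | F = F
~((H nand K) | L) = ~F = T
~Q = ~F = T
~Q xor K = T xor T = F
~((H nand K) | L) <-> (~Q xor K) = T <-> F = F
Thus Statement 2 is false.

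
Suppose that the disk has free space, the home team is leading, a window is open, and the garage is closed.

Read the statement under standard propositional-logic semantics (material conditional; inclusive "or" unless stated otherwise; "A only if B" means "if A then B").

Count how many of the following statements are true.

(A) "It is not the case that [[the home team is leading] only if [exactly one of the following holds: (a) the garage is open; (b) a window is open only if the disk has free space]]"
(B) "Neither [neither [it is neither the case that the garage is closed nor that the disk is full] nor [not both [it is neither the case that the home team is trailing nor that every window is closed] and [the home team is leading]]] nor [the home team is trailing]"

0

Let Q = "the home team is leading" (T), S = "the garage is closed" (T), R = "a window is open" (T), P = "the disk is full" (F).

(A): In symbols: ¬(Q → (¬S ⊕ (R → ¬P)))

¬S = ¬T = F
¬P = ¬F = T
R → ¬P = T → T = T
¬S ⊕ (R → ¬P) = F ⊕ T = T
Q → (¬S ⊕ (R → ¬P)) = T → T = T
¬(Q → (¬S ⊕ (R → ¬P))) = ¬T = F
Thus (A) is false.

(B): In symbols: ((S ↓ P) ↓ ((¬Q ↓ ¬R) ↑ Q)) ↓ ¬Q

S ↓ P = T ↓ F = F
¬Q = ¬T = F
¬R = ¬T = F
¬Q ↓ ¬R = F ↓ F = T
(¬Q ↓ ¬R) ↑ Q = T ↑ T = F
(S ↓ P) ↓ ((¬Q ↓ ¬R) ↑ Q) = F ↓ F = T
¬Q = ¬T = F
((S ↓ P) ↓ ((¬Q ↓ ¬R) ↑ Q)) ↓ ¬Q = T ↓ F = F
Thus (B) is false.

True statements: 0 (none).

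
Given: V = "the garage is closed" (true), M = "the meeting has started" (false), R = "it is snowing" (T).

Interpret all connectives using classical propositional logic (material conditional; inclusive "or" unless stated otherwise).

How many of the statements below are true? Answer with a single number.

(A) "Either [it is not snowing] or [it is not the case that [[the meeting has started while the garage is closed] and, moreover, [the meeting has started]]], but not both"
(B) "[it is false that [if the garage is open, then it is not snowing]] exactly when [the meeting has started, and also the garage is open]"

2

(A): Formalization: not R xor not ((M and V) and M)

not R = not True = False
M and V = False and True = False
(M and V) and M = False and False = False
not ((M and V) and M) = not False = True
not R xor not ((M and V) and M) = False xor True = True
So (A) is true.

(B): Parsed as not (not V -> not R) iff (M and not V)

not V = not True = False
not R = not True = False
not V -> not R = False -> False = True
not (not V -> not R) = not True = False
not V = not True = False
M and not V = False and False = False
not (not V -> not R) iff (M and not V) = False iff False = True
So (B) is true.

2 of the 2 statements are true.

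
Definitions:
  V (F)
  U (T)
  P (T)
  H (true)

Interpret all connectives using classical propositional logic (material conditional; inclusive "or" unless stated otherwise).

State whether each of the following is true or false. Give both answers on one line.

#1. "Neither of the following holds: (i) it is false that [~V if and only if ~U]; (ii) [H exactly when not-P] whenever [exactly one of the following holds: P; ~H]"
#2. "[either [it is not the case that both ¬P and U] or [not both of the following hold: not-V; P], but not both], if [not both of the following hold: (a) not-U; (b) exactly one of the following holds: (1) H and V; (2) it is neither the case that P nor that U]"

#1: In symbols: not (not V iff not U) nor ((P xor not H) -> (H iff not P))

not V = not False = True
not U = not True = False
not V iff not U = True iff False = False
not (not V iff not U) = not False = True
not H = not True = False
P xor not H = True xor False = True
not P = not True = False
H iff not P = True iff False = False
(P xor not H) -> (H iff not P) = True -> False = False
not (not V iff not U) nor ((P xor not H) -> (H iff not P)) = True nor False = False
Thus #1 is false.

#2: Parsed as (not U nand ((H and V) xor (P nor U))) -> ((not P nand U) xor (not V nand P))

not U = not True = False
H and V = True and False = False
P nor U = True nor True = False
(H and V) xor (P nor U) = False xor False = False
not U nand ((H and V) xor (P nor U)) = False nand False = True
not P = not True = False
not P nand U = False nand True = True
not V = not False = True
not V nand P = True nand True = False
(not P nand U) xor (not V nand P) = True xor False = True
(not U nand ((H and V) xor (P nor U))) -> ((not P nand U) xor (not V nand P)) = True -> True = True
Thus #2 is true.

#1 F; #2 T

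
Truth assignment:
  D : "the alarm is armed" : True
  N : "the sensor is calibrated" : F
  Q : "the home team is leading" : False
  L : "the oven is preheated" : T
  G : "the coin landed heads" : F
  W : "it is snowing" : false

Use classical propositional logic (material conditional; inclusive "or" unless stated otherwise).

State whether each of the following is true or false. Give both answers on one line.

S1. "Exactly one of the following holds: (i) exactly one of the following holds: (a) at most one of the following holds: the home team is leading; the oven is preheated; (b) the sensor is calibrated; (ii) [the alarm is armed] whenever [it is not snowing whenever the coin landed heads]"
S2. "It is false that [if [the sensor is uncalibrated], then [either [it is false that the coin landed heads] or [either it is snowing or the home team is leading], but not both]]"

S1: In symbols: ((Q nand L) xor N) xor ((G -> not W) -> D)

Q nand L = False nand True = True
(Q nand L) xor N = True xor False = True
not W = not False = True
G -> not W = False -> True = True
(G -> not W) -> D = True -> True = True
((Q nand L) xor N) xor ((G -> not W) -> D) = True xor True = False
Thus S1 is false.

S2: In symbols: not (not N -> (not G xor (W or Q)))

not N = not False = True
not G = not False = True
W or Q = False or False = False
not G xor (W or Q) = True xor False = True
not N -> (not G xor (W or Q)) = True -> True = True
not (not N -> (not G xor (W or Q))) = not True = False
Hence S2 is false.

S1 F / S2 F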